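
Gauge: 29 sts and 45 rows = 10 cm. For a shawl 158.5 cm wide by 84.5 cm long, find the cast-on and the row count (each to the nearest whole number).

Cast on 460 stitches and work 380 rows.

Stitch gauge = 29/10 = 2.9 sts/cm; 158.5 × 2.9 = 459.65 → 460 sts.
Row gauge = 45/10 = 4.5 rows/cm; 84.5 × 4.5 = 380.25 → 380 rows.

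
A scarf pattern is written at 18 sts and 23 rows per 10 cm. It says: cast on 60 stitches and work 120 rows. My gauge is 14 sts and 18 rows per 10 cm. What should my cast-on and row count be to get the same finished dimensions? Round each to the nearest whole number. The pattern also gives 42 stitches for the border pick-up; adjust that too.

Cast on 47 stitches; work 94 rows; border pick-up 33 stitches.

Stitches: 60 × 14/18 = 46.67 → 47.
Rows: 120 × 18/23 = 93.91 → 94.
border pick-up: 42 × 14/18 = 32.67 → 33.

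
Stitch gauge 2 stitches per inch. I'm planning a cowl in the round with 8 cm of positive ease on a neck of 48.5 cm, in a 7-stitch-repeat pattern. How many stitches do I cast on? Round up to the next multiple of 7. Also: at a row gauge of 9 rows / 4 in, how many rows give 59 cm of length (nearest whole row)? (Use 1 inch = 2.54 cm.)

Cast on 49 stitches; work 52 rows.

Finished = 48.5 + 8 = 56.5 cm.
56.5 cm × 1/2.54 = 22.24 inches.
2/1 = 2 sts per in; 22.24 × 2 = 44.49 sts.
Next multiple of 7 → 49.
59 cm = 23.23 inches; × 2.25 = 52.26 → 52 rows.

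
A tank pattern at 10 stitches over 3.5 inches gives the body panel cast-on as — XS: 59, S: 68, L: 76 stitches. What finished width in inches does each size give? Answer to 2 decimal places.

10/3.5 = 2.857 sts per in.
XS: 59 / 2.857 = 20.650 → 20.65 in.
S: 68 / 2.857 = 23.800 → 23.80 in.
L: 76 / 2.857 = 26.600 → 26.60 in.

XS 20.65 inches; S 23.80 inches; L 26.60 inches.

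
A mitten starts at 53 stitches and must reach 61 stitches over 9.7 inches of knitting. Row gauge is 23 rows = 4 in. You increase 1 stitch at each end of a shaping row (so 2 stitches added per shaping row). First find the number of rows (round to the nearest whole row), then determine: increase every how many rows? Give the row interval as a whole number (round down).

Increase every 14th row.

Rows = 9.7 × 5.75 = 55.8 → 56 rows.
Stitches to add: 8 → 4 shaping rows (at 2 st each).
56 / 4 = 14.00 → every 14 rows.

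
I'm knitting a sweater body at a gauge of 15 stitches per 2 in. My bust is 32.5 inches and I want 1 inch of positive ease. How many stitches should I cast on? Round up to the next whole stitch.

CO 252 sts.

Finished = 32.5 + 1 = 33.5 in.
15 / 2 = 7.5 sts per inch.
33.50 × 7.5 = 251.25 sts.
→ 252 sts.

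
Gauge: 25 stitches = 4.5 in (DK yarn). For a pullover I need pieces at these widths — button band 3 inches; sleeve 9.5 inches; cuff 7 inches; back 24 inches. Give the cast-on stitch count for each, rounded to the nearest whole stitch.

button band 17; sleeve 53; cuff 39; back 133.

Rate = 25/4.5 = 5.556 sts per in.
button band: 3 × 5.556 = 16.67 → 17.
sleeve: 9.5 × 5.556 = 52.78 → 53.
cuff: 7 × 5.556 = 38.89 → 39.
back: 24 × 5.556 = 133.33 → 133.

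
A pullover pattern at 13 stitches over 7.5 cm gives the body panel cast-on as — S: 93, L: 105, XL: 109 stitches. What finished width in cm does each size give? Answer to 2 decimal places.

S 53.65 cm; L 60.58 cm; XL 62.88 cm.

13/7.5 = 1.733 sts per cm.
S: 93 / 1.733 = 53.654 → 53.65 cm.
L: 105 / 1.733 = 60.577 → 60.58 cm.
XL: 109 / 1.733 = 62.885 → 62.88 cm.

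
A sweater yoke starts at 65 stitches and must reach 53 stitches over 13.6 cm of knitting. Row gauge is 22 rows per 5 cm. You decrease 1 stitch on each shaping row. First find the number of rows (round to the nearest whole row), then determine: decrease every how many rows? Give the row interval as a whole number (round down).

Rows = 13.6 × 4.4 = 59.8 → 60 rows.
Stitches to remove: 12 → 12 shaping rows (at 1 st each).
60 / 12 = 5.00 → every 5 rows.

Decrease every 5th row.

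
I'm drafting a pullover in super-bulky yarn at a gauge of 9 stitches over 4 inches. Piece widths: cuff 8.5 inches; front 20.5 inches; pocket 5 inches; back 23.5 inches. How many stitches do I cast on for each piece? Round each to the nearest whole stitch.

Rate = 9/4 = 2.25 sts per in.
cuff: 8.5 × 2.25 = 19.12 → 19.
front: 20.5 × 2.25 = 46.12 → 46.
pocket: 5 × 2.25 = 11.25 → 11.
back: 23.5 × 2.25 = 52.88 → 53.

cuff 19; front 46; pocket 11; back 53.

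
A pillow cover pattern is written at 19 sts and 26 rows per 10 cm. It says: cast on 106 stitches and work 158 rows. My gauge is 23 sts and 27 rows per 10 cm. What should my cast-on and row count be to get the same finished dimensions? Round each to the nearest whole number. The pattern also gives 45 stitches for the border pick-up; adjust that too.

Stitches: 106 × 23/19 = 128.32 → 128.
Rows: 158 × 27/26 = 164.08 → 164.
border pick-up: 45 × 23/19 = 54.47 → 54.

Cast on 128 stitches; work 164 rows; border pick-up 54 stitches.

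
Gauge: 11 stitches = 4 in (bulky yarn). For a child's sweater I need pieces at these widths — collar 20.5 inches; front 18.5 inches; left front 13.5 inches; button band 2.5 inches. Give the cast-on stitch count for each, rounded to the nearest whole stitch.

collar 56; front 51; left front 37; button band 7.

Rate = 11/4 = 2.75 sts per in.
collar: 20.5 × 2.75 = 56.38 → 56.
front: 18.5 × 2.75 = 50.88 → 51.
left front: 13.5 × 2.75 = 37.12 → 37.
button band: 2.5 × 2.75 = 6.88 → 7.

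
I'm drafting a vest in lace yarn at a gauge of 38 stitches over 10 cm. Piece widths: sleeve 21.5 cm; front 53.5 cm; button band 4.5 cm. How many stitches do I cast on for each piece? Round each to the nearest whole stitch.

sleeve 82; front 203; button band 17.

Rate = 38/10 = 3.8 sts per cm.
sleeve: 21.5 × 3.8 = 81.70 → 82.
front: 53.5 × 3.8 = 203.30 → 203.
button band: 4.5 × 3.8 = 17.10 → 17.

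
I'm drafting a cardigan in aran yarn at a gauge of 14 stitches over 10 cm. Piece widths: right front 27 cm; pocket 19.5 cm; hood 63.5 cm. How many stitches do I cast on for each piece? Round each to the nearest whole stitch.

Rate = 14/10 = 1.4 sts per cm.
right front: 27 × 1.4 = 37.80 → 38.
pocket: 19.5 × 1.4 = 27.30 → 27.
hood: 63.5 × 1.4 = 88.90 → 89.

right front 38; pocket 27; hood 89.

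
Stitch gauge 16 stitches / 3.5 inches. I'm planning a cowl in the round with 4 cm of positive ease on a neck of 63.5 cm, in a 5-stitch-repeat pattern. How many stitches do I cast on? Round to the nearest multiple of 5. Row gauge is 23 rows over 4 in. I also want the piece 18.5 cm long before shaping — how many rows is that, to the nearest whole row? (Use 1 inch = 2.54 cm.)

Cast on 120 stitches; work 42 rows.

Finished = 63.5 + 4 = 67.5 cm.
67.5 cm × 1/2.54 = 26.57 inches.
16/3.5 = 4.571 sts per in; 26.57 × 4.571 = 121.48 sts.
Nearest multiple of 5 → 120.
18.5 cm = 7.28 inches; × 5.75 = 41.88 → 42 rows.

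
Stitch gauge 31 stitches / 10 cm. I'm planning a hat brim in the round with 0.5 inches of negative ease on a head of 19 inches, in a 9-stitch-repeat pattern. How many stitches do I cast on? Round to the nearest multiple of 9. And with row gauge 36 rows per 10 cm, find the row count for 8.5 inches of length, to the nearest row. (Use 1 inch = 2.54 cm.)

Finished = 19 − 0.5 = 18.5 inches.
18.5 inches × 2.54 = 46.99 cm.
31/10 = 3.1 sts per cm; 46.99 × 3.1 = 145.67 sts.
Nearest multiple of 9 → 144.
8.5 inches = 21.59 cm; × 3.6 = 77.72 → 78 rows.

Cast on 144 stitches; work 78 rows.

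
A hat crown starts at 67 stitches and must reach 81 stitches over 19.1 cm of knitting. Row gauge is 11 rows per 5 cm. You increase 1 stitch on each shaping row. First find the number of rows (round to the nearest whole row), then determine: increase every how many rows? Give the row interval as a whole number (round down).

Increase every 3rd row.

Rows = 19.1 × 2.2 = 42.0 → 42 rows.
Stitches to add: 14 → 14 shaping rows (at 1 st each).
42 / 14 = 3.00 → every 3 rows.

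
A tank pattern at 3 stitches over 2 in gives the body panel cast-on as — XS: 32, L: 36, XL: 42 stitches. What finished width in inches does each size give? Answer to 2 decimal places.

3/2 = 1.5 sts per in.
XS: 32 / 1.5 = 21.333 → 21.33 in.
L: 36 / 1.5 = 24.000 → 24.00 in.
XL: 42 / 1.5 = 28.000 → 28.00 in.

XS 21.33 inches; L 24.00 inches; XL 28.00 inches.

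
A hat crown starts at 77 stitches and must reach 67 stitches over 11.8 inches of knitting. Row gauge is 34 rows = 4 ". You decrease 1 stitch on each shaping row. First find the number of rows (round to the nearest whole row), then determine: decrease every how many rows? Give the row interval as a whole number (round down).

Decrease every 10th row.

Rows = 11.8 × 8.5 = 100.3 → 100 rows.
Stitches to remove: 10 → 10 shaping rows (at 1 st each).
100 / 10 = 10.00 → every 10 rows.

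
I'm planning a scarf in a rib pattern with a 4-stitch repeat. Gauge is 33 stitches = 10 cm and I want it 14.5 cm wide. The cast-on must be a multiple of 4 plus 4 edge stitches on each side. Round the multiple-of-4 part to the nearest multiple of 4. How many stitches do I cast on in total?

33 / 10 = 3.3 sts per cm.
14.5 × 3.3 = 47.85 sts.
Less 8 edge sts → 39.85 for the repeat.
Nearest multiple of 4: 40.
Add back 8 edge sts → 48.

48 stitches.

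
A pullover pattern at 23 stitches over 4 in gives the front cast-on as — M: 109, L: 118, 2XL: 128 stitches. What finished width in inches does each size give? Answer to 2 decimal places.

M 18.96 inches; L 20.52 inches; 2XL 22.26 inches.

23/4 = 5.75 sts per in.
M: 109 / 5.75 = 18.957 → 18.96 in.
L: 118 / 5.75 = 20.522 → 20.52 in.
2XL: 128 / 5.75 = 22.261 → 22.26 in.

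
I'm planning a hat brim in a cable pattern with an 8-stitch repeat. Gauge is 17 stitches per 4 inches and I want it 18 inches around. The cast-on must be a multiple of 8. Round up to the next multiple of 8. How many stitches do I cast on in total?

80 stitches.

17 / 4 = 4.25 sts per inch.
18 × 4.25 = 76.50 sts.
Next multiple of 8: 80.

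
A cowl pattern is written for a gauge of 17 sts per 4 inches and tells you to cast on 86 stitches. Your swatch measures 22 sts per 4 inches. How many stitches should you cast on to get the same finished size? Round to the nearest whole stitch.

Scale factor = 22 / 17 = 1.294.
86 × 22 / 17 = 111.29 sts.
→ 111 sts.

CO 111 sts.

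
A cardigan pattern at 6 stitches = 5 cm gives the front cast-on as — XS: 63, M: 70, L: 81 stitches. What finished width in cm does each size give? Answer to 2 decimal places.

XS 52.50 cm; M 58.33 cm; L 67.50 cm.

6/5 = 1.2 sts per cm.
XS: 63 / 1.2 = 52.500 → 52.50 cm.
M: 70 / 1.2 = 58.333 → 58.33 cm.
L: 81 / 1.2 = 67.500 → 67.50 cm.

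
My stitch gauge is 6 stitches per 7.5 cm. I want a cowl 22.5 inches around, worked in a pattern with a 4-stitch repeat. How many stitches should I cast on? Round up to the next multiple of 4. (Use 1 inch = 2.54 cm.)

22.5 in = 22.5 × 2.54 = 57.15 cm.
6 / 7.5 = 0.8 sts/cm.
57.15 × 0.8 = 45.72 sts.
→ 48.

Cast on 48 stitches.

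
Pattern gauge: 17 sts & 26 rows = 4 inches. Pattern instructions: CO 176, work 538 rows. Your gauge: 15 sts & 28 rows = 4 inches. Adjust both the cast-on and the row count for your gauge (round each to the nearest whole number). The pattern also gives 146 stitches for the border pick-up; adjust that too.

Cast on 155 stitches; work 579 rows; border pick-up 129 stitches.

Stitches: 176 × 15/17 = 155.29 → 155.
Rows: 538 × 28/26 = 579.38 → 579.
border pick-up: 146 × 15/17 = 128.82 → 129.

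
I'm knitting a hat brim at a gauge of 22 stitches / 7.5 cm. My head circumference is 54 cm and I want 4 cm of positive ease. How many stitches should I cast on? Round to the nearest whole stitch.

Finished = 54 + 4 = 58 cm.
22 / 7.5 = 2.933 sts per cm.
58.00 × 2.933 = 170.13 sts.
→ 170 sts.

Cast on 170 stitches.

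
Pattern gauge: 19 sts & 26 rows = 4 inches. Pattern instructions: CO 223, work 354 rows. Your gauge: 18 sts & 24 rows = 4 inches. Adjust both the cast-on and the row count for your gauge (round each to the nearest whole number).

Stitches: 223 × 18/19 = 211.26 → 211.
Rows: 354 × 24/26 = 326.77 → 327.

Cast on 211 stitches; work 327 rows.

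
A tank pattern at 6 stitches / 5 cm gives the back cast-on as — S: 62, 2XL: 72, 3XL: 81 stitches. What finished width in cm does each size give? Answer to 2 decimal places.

S 51.67 cm; 2XL 60.00 cm; 3XL 67.50 cm.

6/5 = 1.2 sts per cm.
S: 62 / 1.2 = 51.667 → 51.67 cm.
2XL: 72 / 1.2 = 60.000 → 60.00 cm.
3XL: 81 / 1.2 = 67.500 → 67.50 cm.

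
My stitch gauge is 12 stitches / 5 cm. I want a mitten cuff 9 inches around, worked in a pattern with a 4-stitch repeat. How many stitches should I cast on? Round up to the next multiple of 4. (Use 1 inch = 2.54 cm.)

9 in = 9 × 2.54 = 22.86 cm.
12 / 5 = 2.4 sts/cm.
22.86 × 2.4 = 54.86 sts.
→ 56.

56 stitches.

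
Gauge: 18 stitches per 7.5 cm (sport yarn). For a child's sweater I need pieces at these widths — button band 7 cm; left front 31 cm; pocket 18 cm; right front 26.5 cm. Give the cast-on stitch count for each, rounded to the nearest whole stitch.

Rate = 18/7.5 = 2.4 sts per cm.
button band: 7 × 2.4 = 16.80 → 17.
left front: 31 × 2.4 = 74.40 → 74.
pocket: 18 × 2.4 = 43.20 → 43.
right front: 26.5 × 2.4 = 63.60 → 64.

button band 17; left front 74; pocket 43; right front 64.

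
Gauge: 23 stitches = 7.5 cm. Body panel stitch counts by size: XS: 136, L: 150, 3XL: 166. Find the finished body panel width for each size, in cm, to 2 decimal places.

XS 44.35 cm; L 48.91 cm; 3XL 54.13 cm.

23/7.5 = 3.067 sts per cm.
XS: 136 / 3.067 = 44.348 → 44.35 cm.
L: 150 / 3.067 = 48.913 → 48.91 cm.
3XL: 166 / 3.067 = 54.130 → 54.13 cm.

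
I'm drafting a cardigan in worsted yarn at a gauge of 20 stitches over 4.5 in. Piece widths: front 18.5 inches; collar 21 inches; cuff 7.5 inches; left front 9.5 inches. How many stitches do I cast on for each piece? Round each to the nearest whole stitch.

Rate = 20/4.5 = 4.444 sts per in.
front: 18.5 × 4.444 = 82.22 → 82.
collar: 21 × 4.444 = 93.33 → 93.
cuff: 7.5 × 4.444 = 33.33 → 33.
left front: 9.5 × 4.444 = 42.22 → 42.

front 82; collar 93; cuff 33; left front 42.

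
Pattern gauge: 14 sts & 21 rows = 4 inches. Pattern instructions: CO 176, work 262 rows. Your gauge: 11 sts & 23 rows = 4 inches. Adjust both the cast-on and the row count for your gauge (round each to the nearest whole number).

Cast on 138 stitches; work 287 rows.

Stitches: 176 × 11/14 = 138.29 → 138.
Rows: 262 × 23/21 = 286.95 → 287.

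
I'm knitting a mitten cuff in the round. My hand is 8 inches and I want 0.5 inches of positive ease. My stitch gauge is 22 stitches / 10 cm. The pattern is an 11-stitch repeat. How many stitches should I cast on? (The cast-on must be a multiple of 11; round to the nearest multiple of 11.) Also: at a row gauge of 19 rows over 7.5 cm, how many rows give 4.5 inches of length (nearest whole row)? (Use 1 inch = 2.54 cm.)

Cast on 44 stitches; work 29 rows.

Finished = 8 + 0.5 = 8.5 inches.
8.5 inches × 2.54 = 21.59 cm.
22/10 = 2.2 sts per cm; 21.59 × 2.2 = 47.50 sts.
Nearest multiple of 11 → 44.
4.5 inches = 11.43 cm; × 2.533 = 28.96 → 29 rows.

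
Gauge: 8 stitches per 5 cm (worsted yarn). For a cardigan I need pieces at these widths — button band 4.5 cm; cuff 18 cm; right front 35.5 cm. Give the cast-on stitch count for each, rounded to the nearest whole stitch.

button band 7; cuff 29; right front 57.

Rate = 8/5 = 1.6 sts per cm.
button band: 4.5 × 1.6 = 7.20 → 7.
cuff: 18 × 1.6 = 28.80 → 29.
right front: 35.5 × 1.6 = 56.80 → 57.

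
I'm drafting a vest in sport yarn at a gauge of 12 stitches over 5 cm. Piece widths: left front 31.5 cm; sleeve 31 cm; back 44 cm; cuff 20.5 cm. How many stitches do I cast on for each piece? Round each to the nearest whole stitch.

left front 76; sleeve 74; back 106; cuff 49.

Rate = 12/5 = 2.4 sts per cm.
left front: 31.5 × 2.4 = 75.60 → 76.
sleeve: 31 × 2.4 = 74.40 → 74.
back: 44 × 2.4 = 105.60 → 106.
cuff: 20.5 × 2.4 = 49.20 → 49.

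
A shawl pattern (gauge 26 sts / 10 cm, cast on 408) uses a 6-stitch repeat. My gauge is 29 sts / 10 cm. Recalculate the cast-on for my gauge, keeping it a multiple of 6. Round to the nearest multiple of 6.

456 stitches.

408 × 29 / 26 = 455.08.
Nearest multiple of 6: 456.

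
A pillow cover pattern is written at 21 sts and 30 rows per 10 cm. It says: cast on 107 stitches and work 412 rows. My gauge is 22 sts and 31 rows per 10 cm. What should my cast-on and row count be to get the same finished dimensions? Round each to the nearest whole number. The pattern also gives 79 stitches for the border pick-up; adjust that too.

Stitches: 107 × 22/21 = 112.10 → 112.
Rows: 412 × 31/30 = 425.73 → 426.
border pick-up: 79 × 22/21 = 82.76 → 83.

Cast on 112 stitches; work 426 rows; border pick-up 83 stitches.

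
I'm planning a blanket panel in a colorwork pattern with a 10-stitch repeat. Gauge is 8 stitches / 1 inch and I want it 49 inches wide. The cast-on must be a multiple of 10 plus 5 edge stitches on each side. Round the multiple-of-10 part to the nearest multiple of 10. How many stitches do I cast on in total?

8 / 1 = 8 sts per inch.
49 × 8 = 392.00 sts.
Less 10 edge sts → 382.00 for the repeat.
Nearest multiple of 10: 380.
Add back 10 edge sts → 390.

CO 390 sts.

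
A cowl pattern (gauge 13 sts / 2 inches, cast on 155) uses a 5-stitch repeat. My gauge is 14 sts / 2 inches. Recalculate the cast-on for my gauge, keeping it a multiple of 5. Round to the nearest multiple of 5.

155 × 14 / 13 = 166.92.
Nearest multiple of 5: 165.

CO 165 sts.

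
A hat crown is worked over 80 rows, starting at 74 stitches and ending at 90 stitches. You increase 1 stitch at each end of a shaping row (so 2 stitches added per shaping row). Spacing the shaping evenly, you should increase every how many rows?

Stitches to add: |90 − 74| = 16.
Shaping rows needed: 16 / 2 = 8.
80 rows / 8 = every 10 rows.

Increase every 10th row.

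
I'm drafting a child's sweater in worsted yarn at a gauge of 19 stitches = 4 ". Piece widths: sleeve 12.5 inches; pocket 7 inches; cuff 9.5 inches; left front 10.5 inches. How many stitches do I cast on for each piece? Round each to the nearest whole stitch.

sleeve 59; pocket 33; cuff 45; left front 50.

Rate = 19/4 = 4.75 sts per in.
sleeve: 12.5 × 4.75 = 59.38 → 59.
pocket: 7 × 4.75 = 33.25 → 33.
cuff: 9.5 × 4.75 = 45.12 → 45.
left front: 10.5 × 4.75 = 49.88 → 50.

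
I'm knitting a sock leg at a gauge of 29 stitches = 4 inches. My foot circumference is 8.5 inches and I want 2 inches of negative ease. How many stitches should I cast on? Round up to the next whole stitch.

Cast on 48 stitches.

Finished = 8.5 − 2 = 6.5 in.
29 / 4 = 7.25 sts per inch.
6.50 × 7.25 = 47.12 sts.
→ 48 sts.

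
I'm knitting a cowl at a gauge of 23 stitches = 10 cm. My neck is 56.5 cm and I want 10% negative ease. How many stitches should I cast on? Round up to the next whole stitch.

Finished = 56.5 × 0.90 = 50.85 cm.
23 / 10 = 2.3 sts per cm.
50.85 × 2.3 = 116.95 sts.
→ 117 sts.

CO 117 sts.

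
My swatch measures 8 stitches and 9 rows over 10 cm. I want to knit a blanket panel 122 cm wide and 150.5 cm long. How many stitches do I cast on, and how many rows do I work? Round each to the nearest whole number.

Cast on 98 stitches and work 135 rows.

Stitch gauge = 8/10 = 0.8 sts/cm; 122 × 0.8 = 97.60 → 98 sts.
Row gauge = 9/10 = 0.9 rows/cm; 150.5 × 0.9 = 135.45 → 135 rows.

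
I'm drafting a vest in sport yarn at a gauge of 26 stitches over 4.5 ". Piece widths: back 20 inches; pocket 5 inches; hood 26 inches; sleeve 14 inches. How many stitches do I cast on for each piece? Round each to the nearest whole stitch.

back 116; pocket 29; hood 150; sleeve 81.

Rate = 26/4.5 = 5.778 sts per in.
back: 20 × 5.778 = 115.56 → 116.
pocket: 5 × 5.778 = 28.89 → 29.
hood: 26 × 5.778 = 150.22 → 150.
sleeve: 14 × 5.778 = 80.89 → 81.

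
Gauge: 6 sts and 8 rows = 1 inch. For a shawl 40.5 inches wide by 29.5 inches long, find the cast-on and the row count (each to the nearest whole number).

Cast on 243 stitches and work 236 rows.

Stitch gauge = 6/1 = 6 sts/in; 40.5 × 6 = 243.00 → 243 sts.
Row gauge = 8/1 = 8 rows/in; 29.5 × 8 = 236.00 → 236 rows.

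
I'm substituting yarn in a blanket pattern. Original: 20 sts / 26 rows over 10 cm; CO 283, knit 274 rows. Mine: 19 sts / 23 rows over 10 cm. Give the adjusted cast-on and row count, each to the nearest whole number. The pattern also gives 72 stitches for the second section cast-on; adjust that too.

Cast on 269 stitches; work 242 rows; second section cast-on 68 stitches.

Stitches: 283 × 19/20 = 268.85 → 269.
Rows: 274 × 23/26 = 242.38 → 242.
second section cast-on: 72 × 19/20 = 68.40 → 68.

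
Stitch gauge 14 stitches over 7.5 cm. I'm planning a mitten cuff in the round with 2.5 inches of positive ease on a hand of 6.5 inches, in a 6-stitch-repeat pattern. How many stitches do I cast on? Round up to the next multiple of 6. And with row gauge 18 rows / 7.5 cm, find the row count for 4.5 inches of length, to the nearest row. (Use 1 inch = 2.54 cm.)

Finished = 6.5 + 2.5 = 9 inches.
9 inches × 2.54 = 22.86 cm.
14/7.5 = 1.867 sts per cm; 22.86 × 1.867 = 42.67 sts.
Next multiple of 6 → 48.
4.5 inches = 11.43 cm; × 2.4 = 27.43 → 27 rows.

Cast on 48 stitches; work 27 rows.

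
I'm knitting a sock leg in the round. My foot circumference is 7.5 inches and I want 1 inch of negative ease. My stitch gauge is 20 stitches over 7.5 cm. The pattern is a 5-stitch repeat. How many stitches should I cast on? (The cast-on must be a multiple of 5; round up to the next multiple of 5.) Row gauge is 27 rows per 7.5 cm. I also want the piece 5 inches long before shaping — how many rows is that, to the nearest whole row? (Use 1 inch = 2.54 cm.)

Cast on 45 stitches; work 46 rows.

Finished = 7.5 − 1 = 6.5 inches.
6.5 inches × 2.54 = 16.51 cm.
20/7.5 = 2.667 sts per cm; 16.51 × 2.667 = 44.03 sts.
Next multiple of 5 → 45.
5 inches = 12.70 cm; × 3.6 = 45.72 → 46 rows.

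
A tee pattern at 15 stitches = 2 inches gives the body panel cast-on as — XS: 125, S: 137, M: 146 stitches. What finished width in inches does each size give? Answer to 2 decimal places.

XS 16.67 inches; S 18.27 inches; M 19.47 inches.

15/2 = 7.5 sts per in.
XS: 125 / 7.5 = 16.667 → 16.67 in.
S: 137 / 7.5 = 18.267 → 18.27 in.
M: 146 / 7.5 = 19.467 → 19.47 in.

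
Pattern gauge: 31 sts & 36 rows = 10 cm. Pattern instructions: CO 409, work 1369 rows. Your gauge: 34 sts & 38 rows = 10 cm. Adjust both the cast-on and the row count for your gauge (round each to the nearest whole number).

Cast on 449 stitches; work 1445 rows.

Stitches: 409 × 34/31 = 448.58 → 449.
Rows: 1369 × 38/36 = 1445.06 → 1445.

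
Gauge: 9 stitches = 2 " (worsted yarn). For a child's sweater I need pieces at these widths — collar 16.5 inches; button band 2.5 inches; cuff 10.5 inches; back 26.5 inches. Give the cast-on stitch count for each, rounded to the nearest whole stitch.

collar 74; button band 11; cuff 47; back 119.

Rate = 9/2 = 4.5 sts per in.
collar: 16.5 × 4.5 = 74.25 → 74.
button band: 2.5 × 4.5 = 11.25 → 11.
cuff: 10.5 × 4.5 = 47.25 → 47.
back: 26.5 × 4.5 = 119.25 → 119.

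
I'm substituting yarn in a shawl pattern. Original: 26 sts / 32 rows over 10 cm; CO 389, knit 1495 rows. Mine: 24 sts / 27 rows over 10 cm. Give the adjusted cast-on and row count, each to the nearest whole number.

Cast on 359 stitches; work 1261 rows.

Stitches: 389 × 24/26 = 359.08 → 359.
Rows: 1495 × 27/32 = 1261.41 → 1261.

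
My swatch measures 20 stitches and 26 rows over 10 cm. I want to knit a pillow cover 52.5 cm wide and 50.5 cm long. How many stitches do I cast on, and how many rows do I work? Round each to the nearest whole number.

Stitch gauge = 20/10 = 2 sts/cm; 52.5 × 2 = 105.00 → 105 sts.
Row gauge = 26/10 = 2.6 rows/cm; 50.5 × 2.6 = 131.30 → 131 rows.

Cast on 105 stitches and work 131 rows.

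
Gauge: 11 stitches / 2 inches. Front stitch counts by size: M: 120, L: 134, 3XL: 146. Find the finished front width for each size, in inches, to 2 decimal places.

11/2 = 5.5 sts per in.
M: 120 / 5.5 = 21.818 → 21.82 in.
L: 134 / 5.5 = 24.364 → 24.36 in.
3XL: 146 / 5.5 = 26.545 → 26.55 in.

M 21.82 inches; L 24.36 inches; 3XL 26.55 inches.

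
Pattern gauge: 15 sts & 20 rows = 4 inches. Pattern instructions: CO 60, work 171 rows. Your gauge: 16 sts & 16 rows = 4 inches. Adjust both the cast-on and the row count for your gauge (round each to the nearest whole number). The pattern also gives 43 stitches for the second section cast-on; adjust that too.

Cast on 64 stitches; work 137 rows; second section cast-on 46 stitches.

Stitches: 60 × 16/15 = 64.00 → 64.
Rows: 171 × 16/20 = 136.80 → 137.
second section cast-on: 43 × 16/15 = 45.87 → 46.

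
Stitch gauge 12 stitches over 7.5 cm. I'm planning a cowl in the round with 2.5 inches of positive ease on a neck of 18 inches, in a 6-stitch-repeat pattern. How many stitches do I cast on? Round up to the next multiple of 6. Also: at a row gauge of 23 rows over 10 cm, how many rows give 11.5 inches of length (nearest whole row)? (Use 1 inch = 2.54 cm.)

Finished = 18 + 2.5 = 20.5 inches.
20.5 inches × 2.54 = 52.07 cm.
12/7.5 = 1.6 sts per cm; 52.07 × 1.6 = 83.31 sts.
Next multiple of 6 → 84.
11.5 inches = 29.21 cm; × 2.3 = 67.18 → 67 rows.

Cast on 84 stitches; work 67 rows.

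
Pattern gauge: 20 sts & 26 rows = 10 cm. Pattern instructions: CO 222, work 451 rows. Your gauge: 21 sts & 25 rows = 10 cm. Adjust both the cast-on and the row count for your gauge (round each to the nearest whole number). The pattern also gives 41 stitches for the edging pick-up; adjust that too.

Stitches: 222 × 21/20 = 233.10 → 233.
Rows: 451 × 25/26 = 433.65 → 434.
edging pick-up: 41 × 21/20 = 43.05 → 43.

Cast on 233 stitches; work 434 rows; edging pick-up 43 stitches.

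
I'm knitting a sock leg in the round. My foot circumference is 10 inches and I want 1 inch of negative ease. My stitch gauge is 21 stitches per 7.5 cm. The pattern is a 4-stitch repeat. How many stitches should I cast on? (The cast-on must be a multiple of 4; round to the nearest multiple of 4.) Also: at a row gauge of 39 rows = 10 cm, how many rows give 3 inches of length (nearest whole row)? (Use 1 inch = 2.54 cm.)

Cast on 64 stitches; work 30 rows.

Finished = 10 − 1 = 9 inches.
9 inches × 2.54 = 22.86 cm.
21/7.5 = 2.8 sts per cm; 22.86 × 2.8 = 64.01 sts.
Nearest multiple of 4 → 64.
3 inches = 7.62 cm; × 3.9 = 29.72 → 30 rows.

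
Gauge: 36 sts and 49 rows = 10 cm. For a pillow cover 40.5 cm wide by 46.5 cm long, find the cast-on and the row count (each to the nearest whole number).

Stitch gauge = 36/10 = 3.6 sts/cm; 40.5 × 3.6 = 145.80 → 146 sts.
Row gauge = 49/10 = 4.9 rows/cm; 46.5 × 4.9 = 227.85 → 228 rows.

Cast on 146 stitches and work 228 rows.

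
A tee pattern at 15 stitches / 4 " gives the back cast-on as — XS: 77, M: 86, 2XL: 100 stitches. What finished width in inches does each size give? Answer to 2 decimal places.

15/4 = 3.75 sts per in.
XS: 77 / 3.75 = 20.533 → 20.53 in.
M: 86 / 3.75 = 22.933 → 22.93 in.
2XL: 100 / 3.75 = 26.667 → 26.67 in.

XS 20.53 inches; M 22.93 inches; 2XL 26.67 inches.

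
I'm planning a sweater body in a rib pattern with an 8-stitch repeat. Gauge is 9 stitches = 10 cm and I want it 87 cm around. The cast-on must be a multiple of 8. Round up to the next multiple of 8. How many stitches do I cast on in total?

9 / 10 = 0.9 sts per cm.
87 × 0.9 = 78.30 sts.
Next multiple of 8: 80.

CO 80 sts.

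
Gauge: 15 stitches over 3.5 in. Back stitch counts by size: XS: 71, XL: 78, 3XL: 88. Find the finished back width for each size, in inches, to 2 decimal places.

15/3.5 = 4.286 sts per in.
XS: 71 / 4.286 = 16.567 → 16.57 in.
XL: 78 / 4.286 = 18.200 → 18.20 in.
3XL: 88 / 4.286 = 20.533 → 20.53 in.

XS 16.57 inches; XL 18.20 inches; 3XL 20.53 inches.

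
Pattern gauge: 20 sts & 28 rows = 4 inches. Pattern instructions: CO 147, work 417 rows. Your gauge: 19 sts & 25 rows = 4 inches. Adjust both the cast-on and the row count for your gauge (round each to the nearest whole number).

Stitches: 147 × 19/20 = 139.65 → 140.
Rows: 417 × 25/28 = 372.32 → 372.

Cast on 140 stitches; work 372 rows.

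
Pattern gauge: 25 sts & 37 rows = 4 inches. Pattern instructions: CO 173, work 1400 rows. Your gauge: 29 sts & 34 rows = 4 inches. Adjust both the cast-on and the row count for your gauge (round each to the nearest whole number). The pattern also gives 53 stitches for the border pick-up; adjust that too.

Stitches: 173 × 29/25 = 200.68 → 201.
Rows: 1400 × 34/37 = 1286.49 → 1286.
border pick-up: 53 × 29/25 = 61.48 → 61.

Cast on 201 stitches; work 1286 rows; border pick-up 61 stitches.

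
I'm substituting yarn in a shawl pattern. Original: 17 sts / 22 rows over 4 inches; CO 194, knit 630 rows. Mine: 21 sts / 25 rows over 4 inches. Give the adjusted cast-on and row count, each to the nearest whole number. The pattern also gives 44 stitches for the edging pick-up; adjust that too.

Cast on 240 stitches; work 716 rows; edging pick-up 54 stitches.

Stitches: 194 × 21/17 = 239.65 → 240.
Rows: 630 × 25/22 = 715.91 → 716.
edging pick-up: 44 × 21/17 = 54.35 → 54.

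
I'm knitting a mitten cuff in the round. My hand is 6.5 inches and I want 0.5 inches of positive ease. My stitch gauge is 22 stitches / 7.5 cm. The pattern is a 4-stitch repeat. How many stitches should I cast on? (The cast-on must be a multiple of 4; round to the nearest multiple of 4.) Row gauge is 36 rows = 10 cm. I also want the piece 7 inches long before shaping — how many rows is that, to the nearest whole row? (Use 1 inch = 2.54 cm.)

Finished = 6.5 + 0.5 = 7 inches.
7 inches × 2.54 = 17.78 cm.
22/7.5 = 2.933 sts per cm; 17.78 × 2.933 = 52.15 sts.
Nearest multiple of 4 → 52.
7 inches = 17.78 cm; × 3.6 = 64.01 → 64 rows.

Cast on 52 stitches; work 64 rows.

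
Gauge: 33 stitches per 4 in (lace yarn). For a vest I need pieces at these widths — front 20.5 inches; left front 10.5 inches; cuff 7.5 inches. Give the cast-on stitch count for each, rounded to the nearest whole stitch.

Rate = 33/4 = 8.25 sts per in.
front: 20.5 × 8.25 = 169.12 → 169.
left front: 10.5 × 8.25 = 86.62 → 87.
cuff: 7.5 × 8.25 = 61.88 → 62.

front 169; left front 87; cuff 62.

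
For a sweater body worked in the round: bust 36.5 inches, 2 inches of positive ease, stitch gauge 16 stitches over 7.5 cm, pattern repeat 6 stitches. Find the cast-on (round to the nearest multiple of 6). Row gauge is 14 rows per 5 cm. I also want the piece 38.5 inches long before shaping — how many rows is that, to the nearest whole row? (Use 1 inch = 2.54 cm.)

Finished = 36.5 + 2 = 38.5 inches.
38.5 inches × 2.54 = 97.79 cm.
16/7.5 = 2.133 sts per cm; 97.79 × 2.133 = 208.62 sts.
Nearest multiple of 6 → 210.
38.5 inches = 97.79 cm; × 2.8 = 273.81 → 274 rows.

Cast on 210 stitches; work 274 rows.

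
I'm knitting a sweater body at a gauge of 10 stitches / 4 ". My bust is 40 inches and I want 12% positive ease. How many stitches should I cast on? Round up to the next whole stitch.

Cast on 112 stitches.

Finished = 40 × 1.12 = 44.80 in.
10 / 4 = 2.5 sts per inch.
44.80 × 2.5 = 112.00 sts.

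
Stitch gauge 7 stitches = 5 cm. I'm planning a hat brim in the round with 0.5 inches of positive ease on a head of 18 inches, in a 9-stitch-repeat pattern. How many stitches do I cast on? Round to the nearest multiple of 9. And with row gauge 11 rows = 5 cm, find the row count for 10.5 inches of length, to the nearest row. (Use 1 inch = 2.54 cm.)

Finished = 18 + 0.5 = 18.5 inches.
18.5 inches × 2.54 = 46.99 cm.
7/5 = 1.4 sts per cm; 46.99 × 1.4 = 65.79 sts.
Nearest multiple of 9 → 63.
10.5 inches = 26.67 cm; × 2.2 = 58.67 → 59 rows.

Cast on 63 stitches; work 59 rows.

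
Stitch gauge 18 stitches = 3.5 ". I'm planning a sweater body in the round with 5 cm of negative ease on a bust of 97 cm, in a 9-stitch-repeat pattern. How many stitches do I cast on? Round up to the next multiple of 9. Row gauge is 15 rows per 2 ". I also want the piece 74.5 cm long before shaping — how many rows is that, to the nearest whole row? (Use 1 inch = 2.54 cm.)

Finished = 97 − 5 = 92 cm.
92 cm × 1/2.54 = 36.22 inches.
18/3.5 = 5.143 sts per in; 36.22 × 5.143 = 186.28 sts.
Next multiple of 9 → 189.
74.5 cm = 29.33 inches; × 7.5 = 219.98 → 220 rows.

Cast on 189 stitches; work 220 rows.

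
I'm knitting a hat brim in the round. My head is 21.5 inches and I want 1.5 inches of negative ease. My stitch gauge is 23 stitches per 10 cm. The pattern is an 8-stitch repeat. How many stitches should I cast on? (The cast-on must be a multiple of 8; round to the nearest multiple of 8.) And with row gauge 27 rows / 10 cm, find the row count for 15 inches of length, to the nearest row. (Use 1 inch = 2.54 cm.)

Finished = 21.5 − 1.5 = 20 inches.
20 inches × 2.54 = 50.80 cm.
23/10 = 2.3 sts per cm; 50.80 × 2.3 = 116.84 sts.
Nearest multiple of 8 → 120.
15 inches = 38.10 cm; × 2.7 = 102.87 → 103 rows.

Cast on 120 stitches; work 103 rows.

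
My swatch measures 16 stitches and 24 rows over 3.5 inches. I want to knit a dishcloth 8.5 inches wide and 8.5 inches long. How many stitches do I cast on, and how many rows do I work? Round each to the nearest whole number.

Stitch gauge = 16/3.5 = 4.571 sts/in; 8.5 × 4.571 = 38.86 → 39 sts.
Row gauge = 24/3.5 = 6.857 rows/in; 8.5 × 6.857 = 58.29 → 58 rows.

Cast on 39 stitches and work 58 rows.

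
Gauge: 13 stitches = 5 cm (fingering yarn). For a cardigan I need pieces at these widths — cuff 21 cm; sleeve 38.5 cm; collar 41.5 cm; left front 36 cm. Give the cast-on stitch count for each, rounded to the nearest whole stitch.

cuff 55; sleeve 100; collar 108; left front 94.

Rate = 13/5 = 2.6 sts per cm.
cuff: 21 × 2.6 = 54.60 → 55.
sleeve: 38.5 × 2.6 = 100.10 → 100.
collar: 41.5 × 2.6 = 107.90 → 108.
left front: 36 × 2.6 = 93.60 → 94.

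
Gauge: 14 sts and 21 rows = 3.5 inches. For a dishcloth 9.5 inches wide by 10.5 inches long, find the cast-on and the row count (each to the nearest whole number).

Cast on 38 stitches and work 63 rows.

Stitch gauge = 14/3.5 = 4 sts/in; 9.5 × 4 = 38.00 → 38 sts.
Row gauge = 21/3.5 = 6 rows/in; 10.5 × 6 = 63.00 → 63 rows.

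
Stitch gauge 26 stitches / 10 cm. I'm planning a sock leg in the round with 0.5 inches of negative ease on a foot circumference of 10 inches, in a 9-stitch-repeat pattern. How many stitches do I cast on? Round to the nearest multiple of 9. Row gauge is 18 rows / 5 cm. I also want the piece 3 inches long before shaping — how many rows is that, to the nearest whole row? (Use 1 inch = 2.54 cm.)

Cast on 63 stitches; work 27 rows.

Finished = 10 − 0.5 = 9.5 inches.
9.5 inches × 2.54 = 24.13 cm.
26/10 = 2.6 sts per cm; 24.13 × 2.6 = 62.74 sts.
Nearest multiple of 9 → 63.
3 inches = 7.62 cm; × 3.6 = 27.43 → 27 rows.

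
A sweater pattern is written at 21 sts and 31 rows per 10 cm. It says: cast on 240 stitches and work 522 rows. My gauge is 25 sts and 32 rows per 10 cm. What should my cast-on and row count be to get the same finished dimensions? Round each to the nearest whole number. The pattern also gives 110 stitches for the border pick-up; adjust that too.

Cast on 286 stitches; work 539 rows; border pick-up 131 stitches.

Stitches: 240 × 25/21 = 285.71 → 286.
Rows: 522 × 32/31 = 538.84 → 539.
border pick-up: 110 × 25/21 = 130.95 → 131.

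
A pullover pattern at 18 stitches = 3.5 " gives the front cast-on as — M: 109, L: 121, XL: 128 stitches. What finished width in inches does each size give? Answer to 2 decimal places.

M 21.19 inches; L 23.53 inches; XL 24.89 inches.

18/3.5 = 5.143 sts per in.
M: 109 / 5.143 = 21.194 → 21.19 in.
L: 121 / 5.143 = 23.528 → 23.53 in.
XL: 128 / 5.143 = 24.889 → 24.89 in.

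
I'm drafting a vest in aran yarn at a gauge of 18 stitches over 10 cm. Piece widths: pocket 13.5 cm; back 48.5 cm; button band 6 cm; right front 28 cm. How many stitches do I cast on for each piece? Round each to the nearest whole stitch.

pocket 24; back 87; button band 11; right front 50.

Rate = 18/10 = 1.8 sts per cm.
pocket: 13.5 × 1.8 = 24.30 → 24.
back: 48.5 × 1.8 = 87.30 → 87.
button band: 6 × 1.8 = 10.80 → 11.
right front: 28 × 1.8 = 50.40 → 50.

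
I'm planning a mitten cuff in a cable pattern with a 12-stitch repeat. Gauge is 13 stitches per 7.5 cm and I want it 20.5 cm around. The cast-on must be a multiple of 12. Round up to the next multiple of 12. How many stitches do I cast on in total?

36 stitches.

13 / 7.5 = 1.733 sts per cm.
20.5 × 1.733 = 35.53 sts.
Next multiple of 12: 36.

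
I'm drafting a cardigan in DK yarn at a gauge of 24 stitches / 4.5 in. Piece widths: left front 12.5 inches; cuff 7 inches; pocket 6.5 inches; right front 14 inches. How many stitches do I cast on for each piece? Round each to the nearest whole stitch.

left front 67; cuff 37; pocket 35; right front 75.

Rate = 24/4.5 = 5.333 sts per in.
left front: 12.5 × 5.333 = 66.67 → 67.
cuff: 7 × 5.333 = 37.33 → 37.
pocket: 6.5 × 5.333 = 34.67 → 35.
right front: 14 × 5.333 = 74.67 → 75.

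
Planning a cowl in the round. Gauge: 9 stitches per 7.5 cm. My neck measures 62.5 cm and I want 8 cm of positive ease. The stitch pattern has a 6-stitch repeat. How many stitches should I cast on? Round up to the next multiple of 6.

Finished = 62.5 + 8 = 70.5 cm.
9 / 7.5 = 1.2 sts/cm.
70.5 × 1.2 = 84.60 sts.
Next multiple of 6: 90.

90 stitches.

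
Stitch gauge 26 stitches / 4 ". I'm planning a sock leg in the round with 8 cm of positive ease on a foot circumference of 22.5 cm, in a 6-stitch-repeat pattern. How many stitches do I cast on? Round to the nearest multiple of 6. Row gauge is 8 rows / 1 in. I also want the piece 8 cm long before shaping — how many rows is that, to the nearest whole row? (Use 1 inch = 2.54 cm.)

Finished = 22.5 + 8 = 30.5 cm.
30.5 cm × 1/2.54 = 12.01 inches.
26/4 = 6.5 sts per in; 12.01 × 6.5 = 78.05 sts.
Nearest multiple of 6 → 78.
8 cm = 3.15 inches; × 8 = 25.20 → 25 rows.

Cast on 78 stitches; work 25 rows.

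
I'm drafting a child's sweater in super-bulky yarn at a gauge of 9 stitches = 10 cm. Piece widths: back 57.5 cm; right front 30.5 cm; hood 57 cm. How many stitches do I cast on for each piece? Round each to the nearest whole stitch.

Rate = 9/10 = 0.9 sts per cm.
back: 57.5 × 0.9 = 51.75 → 52.
right front: 30.5 × 0.9 = 27.45 → 27.
hood: 57 × 0.9 = 51.30 → 51.

back 52; right front 27; hood 51.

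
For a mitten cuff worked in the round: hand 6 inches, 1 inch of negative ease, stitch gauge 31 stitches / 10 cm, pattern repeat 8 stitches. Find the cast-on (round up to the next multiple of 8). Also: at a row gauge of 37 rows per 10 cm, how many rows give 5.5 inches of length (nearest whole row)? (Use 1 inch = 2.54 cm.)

Finished = 6 − 1 = 5 inches.
5 inches × 2.54 = 12.70 cm.
31/10 = 3.1 sts per cm; 12.70 × 3.1 = 39.37 sts.
Next multiple of 8 → 40.
5.5 inches = 13.97 cm; × 3.7 = 51.69 → 52 rows.

Cast on 40 stitches; work 52 rows.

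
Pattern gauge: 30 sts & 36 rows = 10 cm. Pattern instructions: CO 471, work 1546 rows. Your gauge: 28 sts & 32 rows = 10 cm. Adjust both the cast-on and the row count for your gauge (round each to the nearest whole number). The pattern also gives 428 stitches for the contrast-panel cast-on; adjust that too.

Stitches: 471 × 28/30 = 439.60 → 440.
Rows: 1546 × 32/36 = 1374.22 → 1374.
contrast-panel cast-on: 428 × 28/30 = 399.47 → 399.

Cast on 440 stitches; work 1374 rows; contrast-panel cast-on 399 stitches.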